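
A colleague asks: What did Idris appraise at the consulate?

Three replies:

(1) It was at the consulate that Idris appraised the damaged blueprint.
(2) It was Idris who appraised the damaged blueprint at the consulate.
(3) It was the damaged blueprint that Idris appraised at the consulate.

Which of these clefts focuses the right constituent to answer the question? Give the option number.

3

The question word "what" targets the direct object.
Option (1) clefts "at the consulate" — the location, not what was asked.
Option (2) clefts "Idris" — the subject (agent), not what was asked.
Option (3) clefts "the damaged blueprint" — that matches what the question asks about.
So the congruent reply is (3).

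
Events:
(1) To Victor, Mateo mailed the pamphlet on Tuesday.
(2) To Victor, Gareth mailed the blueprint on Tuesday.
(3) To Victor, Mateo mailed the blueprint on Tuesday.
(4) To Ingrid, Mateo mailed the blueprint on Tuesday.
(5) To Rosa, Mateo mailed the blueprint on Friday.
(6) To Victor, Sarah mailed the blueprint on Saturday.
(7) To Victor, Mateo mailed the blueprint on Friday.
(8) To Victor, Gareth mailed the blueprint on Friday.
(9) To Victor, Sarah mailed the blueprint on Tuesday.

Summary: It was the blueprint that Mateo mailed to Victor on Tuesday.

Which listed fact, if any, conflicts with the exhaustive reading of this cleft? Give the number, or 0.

1

The cleft puts "the blueprint" in focus and presupposes the open proposition with agent = Mateo, recipient = Victor, setting = on Tuesday.
Exhaustivity: the blueprint is the only thing satisfying that background.
But fact (1) also has agent = Mateo, recipient = Victor, setting = on Tuesday, with thing = the pamphlet — so the exhaustive reading fails.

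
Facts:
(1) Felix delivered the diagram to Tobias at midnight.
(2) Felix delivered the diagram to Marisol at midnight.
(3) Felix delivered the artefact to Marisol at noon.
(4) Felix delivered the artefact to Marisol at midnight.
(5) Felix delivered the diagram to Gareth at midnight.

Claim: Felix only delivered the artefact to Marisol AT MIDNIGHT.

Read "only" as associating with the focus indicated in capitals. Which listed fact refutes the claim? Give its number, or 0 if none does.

3

Focus (in capitals) is "at midnight" — the setting. "Only" excludes alternative settings while holding fixed Felix as agent and the artefact as thing and Marisol as recipient.
Fact (3) matches on Felix as agent and the artefact as thing and Marisol as recipient, but has setting = at noon instead. That refutes the claim.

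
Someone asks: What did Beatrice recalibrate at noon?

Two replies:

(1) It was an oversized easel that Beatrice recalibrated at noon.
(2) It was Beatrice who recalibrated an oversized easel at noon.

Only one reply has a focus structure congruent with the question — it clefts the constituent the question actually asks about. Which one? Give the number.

The question word "what" targets the direct object.
Option (1) clefts "an oversized easel" — that matches what the question asks about.
Option (2) clefts "Beatrice" — the subject (agent), not what was asked.
So the congruent reply is (1).

1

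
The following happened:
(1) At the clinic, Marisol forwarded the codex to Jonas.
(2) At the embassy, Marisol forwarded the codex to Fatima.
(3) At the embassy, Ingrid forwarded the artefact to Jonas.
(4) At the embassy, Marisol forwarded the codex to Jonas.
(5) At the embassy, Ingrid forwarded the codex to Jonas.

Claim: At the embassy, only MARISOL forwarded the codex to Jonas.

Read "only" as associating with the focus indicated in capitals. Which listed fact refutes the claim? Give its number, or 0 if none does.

5

The capitals mark "Marisol" as focus. So "only" rules out other agents, with the rest (same thing, recipient, setting (the codex / Jonas / at the embassy)) as background.
Fact (5) matches on same thing, recipient, setting (the codex / Jonas / at the embassy), but has agent = Ingrid instead. That refutes the claim.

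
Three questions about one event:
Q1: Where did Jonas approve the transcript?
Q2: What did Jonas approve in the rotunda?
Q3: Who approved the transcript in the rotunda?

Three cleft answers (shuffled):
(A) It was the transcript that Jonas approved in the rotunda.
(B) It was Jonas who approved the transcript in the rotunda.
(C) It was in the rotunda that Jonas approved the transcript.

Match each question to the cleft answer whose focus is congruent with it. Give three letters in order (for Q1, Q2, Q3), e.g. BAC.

Q1 asks about the location; cleft (C) focuses "in the rotunda", which is the location — so Q1 → C.
Q2 asks about the direct object; cleft (A) focuses "the transcript", which is the direct object — so Q2 → A.
Q3 asks about the subject (agent); cleft (B) focuses "Jonas", which is the subject (agent) — so Q3 → B.
Mapping: Q1→C, Q2→A, Q3→B.

CAB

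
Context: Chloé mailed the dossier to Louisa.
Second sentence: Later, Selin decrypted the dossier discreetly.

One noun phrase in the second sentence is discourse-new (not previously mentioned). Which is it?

"the dossier" in the second sentence is given — already mentioned in the context.
"Selin" has no antecedent in the context; it is discourse-new.

Selin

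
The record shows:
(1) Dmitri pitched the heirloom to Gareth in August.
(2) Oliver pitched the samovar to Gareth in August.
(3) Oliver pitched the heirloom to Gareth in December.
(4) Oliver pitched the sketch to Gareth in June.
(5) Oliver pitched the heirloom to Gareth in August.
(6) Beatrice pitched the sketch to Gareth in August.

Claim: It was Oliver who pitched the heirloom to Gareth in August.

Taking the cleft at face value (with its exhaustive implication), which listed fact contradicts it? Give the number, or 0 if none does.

1

Focus of the cleft: "Oliver" (the agent). Presupposed background: thing = the heirloom, recipient = Gareth, setting = in August.
The exhaustive reading says no other agent fits that background.
But fact (1) also has thing = the heirloom, recipient = Gareth, setting = in August, with agent = Dmitri — so the exhaustive reading fails.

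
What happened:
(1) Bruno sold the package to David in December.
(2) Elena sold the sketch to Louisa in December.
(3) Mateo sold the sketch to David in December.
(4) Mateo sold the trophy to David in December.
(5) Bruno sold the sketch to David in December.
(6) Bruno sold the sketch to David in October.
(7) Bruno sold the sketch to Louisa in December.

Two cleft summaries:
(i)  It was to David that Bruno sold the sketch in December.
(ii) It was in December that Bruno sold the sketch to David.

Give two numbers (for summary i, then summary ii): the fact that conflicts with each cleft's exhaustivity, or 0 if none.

7, 6

(i): focus "David". Looking for same agent, thing, setting (Bruno / the sketch / in December) with some other recipient — fact (7) has Louisa there. Refuted.
(ii): focus "in December". Looking for same agent, thing, recipient (Bruno / the sketch / David) with some other setting — fact (6) has in October there. Refuted.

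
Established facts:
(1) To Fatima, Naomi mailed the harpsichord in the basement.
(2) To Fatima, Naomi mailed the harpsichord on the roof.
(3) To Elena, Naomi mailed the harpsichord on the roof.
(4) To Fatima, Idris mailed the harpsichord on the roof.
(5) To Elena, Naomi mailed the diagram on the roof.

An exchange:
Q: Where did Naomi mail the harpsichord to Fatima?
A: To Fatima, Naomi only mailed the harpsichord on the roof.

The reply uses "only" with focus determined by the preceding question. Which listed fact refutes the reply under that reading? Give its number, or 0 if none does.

1

The question "Where did ...?" targets the setting, so in the reply the focus falls on "on the roof".
So "only" ranges over settings; the rest (same agent, thing, recipient (Naomi / the harpsichord / Fatima)) is presupposed.
Fact (1) shares the background with a different setting (in the basement) — counterexample.
(Fact (3) would refute a reading with focus on the recipient — but that is not what the question asks.)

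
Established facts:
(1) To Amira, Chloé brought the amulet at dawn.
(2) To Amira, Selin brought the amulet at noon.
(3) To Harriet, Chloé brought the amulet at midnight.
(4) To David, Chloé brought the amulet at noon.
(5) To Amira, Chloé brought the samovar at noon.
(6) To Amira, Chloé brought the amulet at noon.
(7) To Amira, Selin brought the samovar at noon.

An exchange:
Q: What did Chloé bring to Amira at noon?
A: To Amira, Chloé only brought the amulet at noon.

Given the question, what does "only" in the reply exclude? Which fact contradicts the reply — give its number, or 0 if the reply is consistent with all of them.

The question "What did ...?" targets the thing, so in the reply the focus falls on "the amulet".
"Only" then excludes alternative things while the background — Chloé as agent and Amira as recipient and at noon as setting — is held fixed.
Fact (5) shares the background with a different thing (the samovar) — counterexample.
(Fact (1) would refute a reading with focus on the setting — but that is not what the question asks.)

5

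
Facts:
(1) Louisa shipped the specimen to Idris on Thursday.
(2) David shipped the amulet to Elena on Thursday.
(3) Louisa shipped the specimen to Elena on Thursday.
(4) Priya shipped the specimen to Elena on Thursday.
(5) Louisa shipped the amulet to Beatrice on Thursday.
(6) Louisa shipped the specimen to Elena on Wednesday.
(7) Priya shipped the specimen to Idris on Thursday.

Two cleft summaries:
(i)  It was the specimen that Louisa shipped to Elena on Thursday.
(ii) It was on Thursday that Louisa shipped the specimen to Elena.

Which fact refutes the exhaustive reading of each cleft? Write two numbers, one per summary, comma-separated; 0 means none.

0, 6

(i): focus "the specimen". No fact shares agent = Louisa, recipient = Elena, setting = on Thursday with a different thing. 0.
(ii): focus "on Thursday". Looking for agent = Louisa, thing = the specimen, recipient = Elena with some other setting — fact (6) has on Wednesday there. Refuted.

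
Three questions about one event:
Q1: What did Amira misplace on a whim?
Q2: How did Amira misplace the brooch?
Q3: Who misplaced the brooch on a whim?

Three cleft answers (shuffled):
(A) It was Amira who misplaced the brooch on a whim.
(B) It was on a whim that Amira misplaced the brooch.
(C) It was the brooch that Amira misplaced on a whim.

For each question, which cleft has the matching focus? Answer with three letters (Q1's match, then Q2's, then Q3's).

CBA

Q1 asks about the direct object; cleft (C) focuses "the brooch", which is the direct object — so Q1 → C.
Q2 asks about the manner; cleft (B) focuses "on a whim", which is the manner — so Q2 → B.
Q3 asks about the subject (agent); cleft (A) focuses "Amira", which is the subject (agent) — so Q3 → A.
Mapping: Q1→C, Q2→B, Q3→A.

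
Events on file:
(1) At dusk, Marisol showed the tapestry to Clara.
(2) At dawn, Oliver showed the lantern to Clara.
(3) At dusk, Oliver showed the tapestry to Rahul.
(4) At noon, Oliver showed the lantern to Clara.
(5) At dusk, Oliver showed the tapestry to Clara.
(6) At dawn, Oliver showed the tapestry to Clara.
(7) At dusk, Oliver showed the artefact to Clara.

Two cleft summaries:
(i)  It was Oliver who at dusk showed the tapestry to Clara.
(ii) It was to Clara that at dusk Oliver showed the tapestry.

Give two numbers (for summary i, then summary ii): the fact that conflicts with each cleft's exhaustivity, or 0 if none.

1, 3

Summary (i) focuses "Oliver" (the agent); background same thing, recipient, setting (the tapestry / Clara / at dusk). Fact (1) matches that background with agent = Marisol — refutes (i).
Summary (ii) focuses "Clara" (the recipient); background same agent, thing, setting (Oliver / the tapestry / at dusk). Fact (3) matches that background with recipient = Rahul — refutes (ii).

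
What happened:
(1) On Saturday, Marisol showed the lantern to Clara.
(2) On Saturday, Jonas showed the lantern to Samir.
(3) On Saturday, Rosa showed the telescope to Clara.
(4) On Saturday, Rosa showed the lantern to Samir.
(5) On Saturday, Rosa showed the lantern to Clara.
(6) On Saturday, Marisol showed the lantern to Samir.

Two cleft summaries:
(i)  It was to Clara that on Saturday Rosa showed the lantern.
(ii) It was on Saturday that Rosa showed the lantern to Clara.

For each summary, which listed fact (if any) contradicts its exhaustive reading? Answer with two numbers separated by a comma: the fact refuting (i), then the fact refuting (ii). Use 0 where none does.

4, 0

Summary (i) focuses "Clara" (the recipient); background Rosa as agent and the lantern as thing and on Saturday as setting. Fact (4) matches that background with recipient = Samir — refutes (i).
Summary (ii) focuses "on Saturday" (the setting); background Rosa as agent and the lantern as thing and Clara as recipient. No fact matches that background with a different setting, so 0.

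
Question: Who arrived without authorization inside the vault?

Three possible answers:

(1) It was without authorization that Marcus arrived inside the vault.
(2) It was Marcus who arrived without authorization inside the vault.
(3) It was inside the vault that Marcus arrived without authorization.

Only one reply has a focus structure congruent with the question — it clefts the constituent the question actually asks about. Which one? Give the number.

The question word "who" targets the subject (agent).
Option (1) clefts "without authorization" — the manner, not what was asked.
Option (2) clefts "Marcus" — that matches what the question asks about.
Option (3) clefts "inside the vault" — the location, not what was asked.
So the congruent reply is (2).

2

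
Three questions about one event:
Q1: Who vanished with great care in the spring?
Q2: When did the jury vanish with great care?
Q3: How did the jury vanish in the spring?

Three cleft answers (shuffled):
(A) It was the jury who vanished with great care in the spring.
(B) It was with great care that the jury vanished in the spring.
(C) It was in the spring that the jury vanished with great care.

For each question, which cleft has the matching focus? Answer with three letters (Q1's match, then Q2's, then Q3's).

ACB

Q1 asks about the subject (agent); cleft (A) focuses "the jury", which is the subject (agent) — so Q1 → A.
Q2 asks about the time; cleft (C) focuses "in the spring", which is the time — so Q2 → C.
Q3 asks about the manner; cleft (B) focuses "with great care", which is the manner — so Q3 → B.
Mapping: Q1→A, Q2→C, Q3→B.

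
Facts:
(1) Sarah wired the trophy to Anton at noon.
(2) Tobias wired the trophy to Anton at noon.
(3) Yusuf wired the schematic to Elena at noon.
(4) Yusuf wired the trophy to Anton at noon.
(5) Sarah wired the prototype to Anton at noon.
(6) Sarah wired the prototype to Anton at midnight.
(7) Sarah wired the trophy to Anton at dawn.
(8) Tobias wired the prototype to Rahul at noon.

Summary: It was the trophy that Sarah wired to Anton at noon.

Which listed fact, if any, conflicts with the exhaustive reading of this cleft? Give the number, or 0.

5

The cleft puts "the trophy" in focus and presupposes the open proposition with Sarah as agent and Anton as recipient and at noon as setting.
Exhaustivity: the trophy is the only thing satisfying that background.
Fact (5) shares the background but with thing = the prototype; exhaustivity is violated.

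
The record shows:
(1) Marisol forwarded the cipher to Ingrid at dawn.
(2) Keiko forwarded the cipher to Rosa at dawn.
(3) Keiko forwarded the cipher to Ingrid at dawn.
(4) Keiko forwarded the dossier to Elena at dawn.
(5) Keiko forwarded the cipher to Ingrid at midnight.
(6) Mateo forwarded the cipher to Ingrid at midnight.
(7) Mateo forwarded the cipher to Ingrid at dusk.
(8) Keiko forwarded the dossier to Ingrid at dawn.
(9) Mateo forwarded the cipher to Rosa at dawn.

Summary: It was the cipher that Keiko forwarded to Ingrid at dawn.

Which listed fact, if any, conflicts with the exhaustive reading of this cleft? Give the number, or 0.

Focus of the cleft: "the cipher" (the thing). Presupposed background: Keiko as agent and Ingrid as recipient and at dawn as setting.
The exhaustive reading says no other thing fits that background.
But fact (8) also has Keiko as agent and Ingrid as recipient and at dawn as setting, with thing = the dossier — so the exhaustive reading fails.

8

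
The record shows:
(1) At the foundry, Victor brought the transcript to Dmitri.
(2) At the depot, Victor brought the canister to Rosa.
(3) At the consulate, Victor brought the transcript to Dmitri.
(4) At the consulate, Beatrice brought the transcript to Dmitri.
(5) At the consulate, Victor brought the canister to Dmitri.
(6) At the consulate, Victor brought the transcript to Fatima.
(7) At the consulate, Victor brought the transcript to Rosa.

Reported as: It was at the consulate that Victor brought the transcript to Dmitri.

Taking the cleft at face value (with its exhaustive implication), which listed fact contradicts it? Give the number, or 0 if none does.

The cleft puts "at the consulate" in focus and presupposes the open proposition with same agent, thing, recipient (Victor / the transcript / Dmitri).
Exhaustivity: at the consulate is the only setting satisfying that background.
Fact (1) shares the background but with setting = at the foundry; exhaustivity is violated.

1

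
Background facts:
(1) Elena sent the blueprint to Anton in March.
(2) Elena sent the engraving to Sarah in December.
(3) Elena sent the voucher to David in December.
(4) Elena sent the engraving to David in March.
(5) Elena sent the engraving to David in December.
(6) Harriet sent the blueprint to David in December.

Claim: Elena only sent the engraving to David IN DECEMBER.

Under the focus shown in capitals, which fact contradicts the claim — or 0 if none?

4

Focus (in capitals) is "in December" — the setting. "Only" excludes alternative settings while holding fixed agent = Elena, thing = the engraving, recipient = David.
Fact (4) matches on agent = Elena, thing = the engraving, recipient = David, but has setting = in March instead. That refutes the claim.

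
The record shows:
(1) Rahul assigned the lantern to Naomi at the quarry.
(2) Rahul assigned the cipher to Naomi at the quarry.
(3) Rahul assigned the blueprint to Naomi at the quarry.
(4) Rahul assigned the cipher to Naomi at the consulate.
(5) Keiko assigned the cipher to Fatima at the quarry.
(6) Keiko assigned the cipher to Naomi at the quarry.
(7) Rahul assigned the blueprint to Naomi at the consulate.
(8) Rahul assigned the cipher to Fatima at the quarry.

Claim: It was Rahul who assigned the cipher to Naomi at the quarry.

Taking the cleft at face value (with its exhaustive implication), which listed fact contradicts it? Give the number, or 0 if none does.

The cleft puts "Rahul" in focus and presupposes the open proposition with thing = the cipher, recipient = Naomi, setting = at the quarry.
Exhaustivity: Rahul is the only agent satisfying that background.
But fact (6) also has thing = the cipher, recipient = Naomi, setting = at the quarry, with agent = Keiko — so the exhaustive reading fails.

6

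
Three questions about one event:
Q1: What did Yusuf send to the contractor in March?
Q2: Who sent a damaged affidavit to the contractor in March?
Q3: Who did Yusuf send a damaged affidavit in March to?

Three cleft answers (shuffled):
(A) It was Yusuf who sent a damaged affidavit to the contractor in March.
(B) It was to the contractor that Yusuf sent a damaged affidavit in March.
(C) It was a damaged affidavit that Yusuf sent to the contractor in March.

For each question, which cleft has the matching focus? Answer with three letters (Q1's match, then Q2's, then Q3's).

CAB

Q1 asks about the direct object; cleft (C) focuses "a damaged affidavit", which is the direct object — so Q1 → C.
Q2 asks about the subject (agent); cleft (A) focuses "Yusuf", which is the subject (agent) — so Q2 → A.
Q3 asks about the recipient; cleft (B) focuses "to the contractor", which is the recipient — so Q3 → B.
Mapping: Q1→C, Q2→A, Q3→B.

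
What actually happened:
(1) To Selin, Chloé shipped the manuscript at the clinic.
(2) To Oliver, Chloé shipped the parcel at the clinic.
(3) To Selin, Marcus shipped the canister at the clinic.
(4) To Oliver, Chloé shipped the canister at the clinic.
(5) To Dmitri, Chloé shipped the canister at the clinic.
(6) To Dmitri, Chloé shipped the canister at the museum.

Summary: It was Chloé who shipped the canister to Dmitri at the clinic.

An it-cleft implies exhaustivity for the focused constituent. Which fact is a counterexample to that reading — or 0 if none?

0

The cleft puts "Chloé" in focus and presupposes the open proposition with same thing, recipient, setting (the canister / Dmitri / at the clinic).
Exhaustivity: Chloé is the only agent satisfying that background.
No listed fact matches the background with a different agent. Exhaustivity holds.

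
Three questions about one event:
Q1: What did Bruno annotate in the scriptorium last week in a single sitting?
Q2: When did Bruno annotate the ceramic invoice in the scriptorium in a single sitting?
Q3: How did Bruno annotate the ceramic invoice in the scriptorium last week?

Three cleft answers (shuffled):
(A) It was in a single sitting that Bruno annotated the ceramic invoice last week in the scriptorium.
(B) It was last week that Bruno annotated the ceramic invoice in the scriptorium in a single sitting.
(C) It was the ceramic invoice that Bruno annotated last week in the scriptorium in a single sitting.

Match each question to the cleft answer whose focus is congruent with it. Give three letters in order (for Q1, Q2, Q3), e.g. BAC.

CBA

Q1 asks about the direct object; cleft (C) focuses "the ceramic invoice", which is the direct object — so Q1 → C.
Q2 asks about the time; cleft (B) focuses "last week", which is the time — so Q2 → B.
Q3 asks about the manner; cleft (A) focuses "in a single sitting", which is the manner — so Q3 → A.
Mapping: Q1→C, Q2→B, Q3→A.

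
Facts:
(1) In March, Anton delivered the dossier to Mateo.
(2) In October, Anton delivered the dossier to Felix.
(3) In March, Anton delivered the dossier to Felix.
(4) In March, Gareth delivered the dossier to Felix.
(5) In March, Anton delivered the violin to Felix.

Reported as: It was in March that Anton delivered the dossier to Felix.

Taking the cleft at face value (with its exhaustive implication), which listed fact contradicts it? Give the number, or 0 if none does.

2

The cleft puts "in March" in focus and presupposes the open proposition with agent = Anton, thing = the dossier, recipient = Felix.
Exhaustivity: in March is the only setting satisfying that background.
Fact (2) shares the background but with setting = in October; exhaustivity is violated.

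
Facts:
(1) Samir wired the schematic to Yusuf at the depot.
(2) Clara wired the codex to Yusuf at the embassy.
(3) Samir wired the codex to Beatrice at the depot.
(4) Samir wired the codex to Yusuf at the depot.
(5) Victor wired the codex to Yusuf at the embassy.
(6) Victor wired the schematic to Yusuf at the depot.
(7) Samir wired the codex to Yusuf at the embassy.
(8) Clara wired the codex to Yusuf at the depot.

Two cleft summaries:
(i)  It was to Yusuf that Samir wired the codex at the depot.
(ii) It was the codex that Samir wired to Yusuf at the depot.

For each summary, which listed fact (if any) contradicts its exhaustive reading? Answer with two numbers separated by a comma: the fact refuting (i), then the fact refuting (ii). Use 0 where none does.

3, 1

Summary (i) focuses "Yusuf" (the recipient); background Samir as agent and the codex as thing and at the depot as setting. Fact (3) matches that background with recipient = Beatrice — refutes (i).
Summary (ii) focuses "the codex" (the thing); background Samir as agent and Yusuf as recipient and at the depot as setting. Fact (1) matches that background with thing = the schematic — refutes (ii).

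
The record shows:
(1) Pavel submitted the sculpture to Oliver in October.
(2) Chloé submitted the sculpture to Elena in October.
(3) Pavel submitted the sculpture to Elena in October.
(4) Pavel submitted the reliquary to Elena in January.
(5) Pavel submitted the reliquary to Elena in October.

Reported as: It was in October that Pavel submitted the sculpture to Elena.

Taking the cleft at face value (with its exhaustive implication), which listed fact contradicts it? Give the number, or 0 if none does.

Focus of the cleft: "in October" (the setting). Presupposed background: agent = Pavel, thing = the sculpture, recipient = Elena.
Exhaustivity: in October is the only setting satisfying that background.
Every other fact differs from the presupposition on some backgrounded slot, so none challenges the exhaustivity.

0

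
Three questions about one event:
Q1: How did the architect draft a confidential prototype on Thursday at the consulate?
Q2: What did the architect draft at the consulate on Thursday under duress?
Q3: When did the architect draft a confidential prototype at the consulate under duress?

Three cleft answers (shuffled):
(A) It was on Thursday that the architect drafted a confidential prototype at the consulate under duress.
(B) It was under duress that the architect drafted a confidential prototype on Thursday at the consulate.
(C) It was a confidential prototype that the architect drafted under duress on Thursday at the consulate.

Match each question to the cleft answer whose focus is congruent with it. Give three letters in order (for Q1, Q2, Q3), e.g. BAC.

BCA

Q1 asks about the manner; cleft (B) focuses "under duress", which is the manner — so Q1 → B.
Q2 asks about the direct object; cleft (C) focuses "a confidential prototype", which is the direct object — so Q2 → C.
Q3 asks about the time; cleft (A) focuses "on Thursday", which is the time — so Q3 → A.
Mapping: Q1→B, Q2→C, Q3→A.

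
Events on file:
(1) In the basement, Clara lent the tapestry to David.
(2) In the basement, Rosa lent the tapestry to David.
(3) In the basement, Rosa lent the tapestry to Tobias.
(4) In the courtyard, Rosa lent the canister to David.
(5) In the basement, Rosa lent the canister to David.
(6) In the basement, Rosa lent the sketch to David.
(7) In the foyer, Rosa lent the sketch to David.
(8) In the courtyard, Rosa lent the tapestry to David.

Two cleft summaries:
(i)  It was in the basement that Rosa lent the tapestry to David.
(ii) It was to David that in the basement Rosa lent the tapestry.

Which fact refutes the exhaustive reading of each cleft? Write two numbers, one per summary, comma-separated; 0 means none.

8, 3

Summary (i) focuses "in the basement" (the setting); background Rosa as agent and the tapestry as thing and David as recipient. Fact (8) matches that background with setting = in the courtyard — refutes (i).
Summary (ii) focuses "David" (the recipient); background Rosa as agent and the tapestry as thing and in the basement as setting. Fact (3) matches that background with recipient = Tobias — refutes (ii).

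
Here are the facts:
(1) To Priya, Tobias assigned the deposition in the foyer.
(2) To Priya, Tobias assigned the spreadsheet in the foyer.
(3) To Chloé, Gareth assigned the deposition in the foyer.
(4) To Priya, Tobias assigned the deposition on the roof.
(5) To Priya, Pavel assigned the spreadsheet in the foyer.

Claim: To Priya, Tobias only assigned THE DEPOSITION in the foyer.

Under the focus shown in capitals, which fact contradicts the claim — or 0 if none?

2

Focus (in capitals) is "the deposition" — the thing. "Only" excludes alternative things while holding fixed agent = Tobias, recipient = Priya, setting = in the foyer.
Fact (2) shares the background but differs in thing (the spreadsheet) — a counterexample.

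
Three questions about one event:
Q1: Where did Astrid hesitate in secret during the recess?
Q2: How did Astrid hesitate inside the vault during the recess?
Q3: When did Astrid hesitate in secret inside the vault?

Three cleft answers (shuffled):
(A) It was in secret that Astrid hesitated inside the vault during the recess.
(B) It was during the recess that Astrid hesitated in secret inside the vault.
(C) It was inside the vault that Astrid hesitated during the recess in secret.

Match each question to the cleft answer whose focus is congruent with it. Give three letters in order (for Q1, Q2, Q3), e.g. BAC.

Q1 asks about the location; cleft (C) focuses "inside the vault", which is the location — so Q1 → C.
Q2 asks about the manner; cleft (A) focuses "in secret", which is the manner — so Q2 → A.
Q3 asks about the time; cleft (B) focuses "during the recess", which is the time — so Q3 → B.
Mapping: Q1→C, Q2→A, Q3→B.

CAB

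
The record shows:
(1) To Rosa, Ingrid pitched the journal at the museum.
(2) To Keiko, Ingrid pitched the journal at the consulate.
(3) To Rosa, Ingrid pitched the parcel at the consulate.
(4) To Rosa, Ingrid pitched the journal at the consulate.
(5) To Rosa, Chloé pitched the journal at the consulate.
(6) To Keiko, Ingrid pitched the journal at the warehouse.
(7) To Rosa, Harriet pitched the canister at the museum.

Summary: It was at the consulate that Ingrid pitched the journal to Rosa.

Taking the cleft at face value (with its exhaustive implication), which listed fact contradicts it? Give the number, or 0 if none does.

The cleft puts "at the consulate" in focus and presupposes the open proposition with agent = Ingrid, thing = the journal, recipient = Rosa.
The exhaustive reading says no other setting fits that background.
But fact (1) also has agent = Ingrid, thing = the journal, recipient = Rosa, with setting = at the museum — so the exhaustive reading fails.

1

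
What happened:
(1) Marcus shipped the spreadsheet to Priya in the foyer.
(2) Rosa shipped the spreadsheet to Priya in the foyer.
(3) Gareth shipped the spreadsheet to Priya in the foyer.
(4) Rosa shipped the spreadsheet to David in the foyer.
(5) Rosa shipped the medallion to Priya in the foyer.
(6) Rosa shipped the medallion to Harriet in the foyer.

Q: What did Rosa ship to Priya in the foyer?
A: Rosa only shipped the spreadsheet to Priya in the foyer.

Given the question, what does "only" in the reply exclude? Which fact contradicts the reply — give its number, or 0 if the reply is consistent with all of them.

The question "What did ...?" targets the thing, so in the reply the focus falls on "the spreadsheet".
So "only" ranges over things; the rest (same agent, recipient, setting (Rosa / Priya / in the foyer)) is presupposed.
Fact (5) keeps same agent, recipient, setting (Rosa / Priya / in the foyer) but has thing = the medallion; that refutes the reply.
(Fact (4) would refute a reading with focus on the recipient — but that is not what the question asks.)

5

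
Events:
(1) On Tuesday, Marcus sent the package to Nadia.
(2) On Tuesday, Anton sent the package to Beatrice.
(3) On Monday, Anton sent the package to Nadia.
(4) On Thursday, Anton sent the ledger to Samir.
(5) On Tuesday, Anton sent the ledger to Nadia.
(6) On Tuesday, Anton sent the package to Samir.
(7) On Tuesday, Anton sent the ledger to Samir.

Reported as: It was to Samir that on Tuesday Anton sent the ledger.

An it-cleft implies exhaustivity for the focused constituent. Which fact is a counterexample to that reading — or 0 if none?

The cleft puts "Samir" in focus and presupposes the open proposition with Anton as agent and the ledger as thing and on Tuesday as setting.
The exhaustive reading says no other recipient fits that background.
Fact (5) shares the background but with recipient = Nadia; exhaustivity is violated.

5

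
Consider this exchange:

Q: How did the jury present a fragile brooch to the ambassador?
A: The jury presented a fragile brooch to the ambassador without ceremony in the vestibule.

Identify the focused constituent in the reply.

without ceremony

The wh-word "how" asks about the manner.
In the answer, "the jury", "a fragile brooch" and "to the ambassador" are given — repeated from the question.
"in the vestibule" is also new, but it specifies the location, which is not what the question asks about — so it is not the focus.
The constituent filling the manner gap is "without ceremony"; that is the focus.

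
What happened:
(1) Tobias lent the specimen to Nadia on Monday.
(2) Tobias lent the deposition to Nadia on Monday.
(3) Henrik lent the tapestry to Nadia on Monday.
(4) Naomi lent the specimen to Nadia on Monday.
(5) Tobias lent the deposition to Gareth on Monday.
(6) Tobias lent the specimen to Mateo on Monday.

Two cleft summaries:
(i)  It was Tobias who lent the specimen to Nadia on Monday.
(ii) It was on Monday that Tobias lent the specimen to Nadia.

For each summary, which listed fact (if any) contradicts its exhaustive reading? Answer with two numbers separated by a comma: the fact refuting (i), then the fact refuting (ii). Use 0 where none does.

Summary (i) focuses "Tobias" (the agent); background thing = the specimen, recipient = Nadia, setting = on Monday. Fact (4) matches that background with agent = Naomi — refutes (i).
Summary (ii) focuses "on Monday" (the setting); background agent = Tobias, thing = the specimen, recipient = Nadia. No fact matches that background with a different setting, so 0.

4, 0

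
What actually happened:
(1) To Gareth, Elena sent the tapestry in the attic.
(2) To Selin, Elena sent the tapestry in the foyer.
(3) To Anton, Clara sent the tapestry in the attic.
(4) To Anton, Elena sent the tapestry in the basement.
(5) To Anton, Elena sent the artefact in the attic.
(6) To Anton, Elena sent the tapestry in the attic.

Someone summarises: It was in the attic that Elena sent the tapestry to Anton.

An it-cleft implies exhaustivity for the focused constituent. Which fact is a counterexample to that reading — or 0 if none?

4

Focus of the cleft: "in the attic" (the setting). Presupposed background: same agent, thing, recipient (Elena / the tapestry / Anton).
Exhaustivity: in the attic is the only setting satisfying that background.
Fact (4) shares the background but with setting = in the basement; exhaustivity is violated.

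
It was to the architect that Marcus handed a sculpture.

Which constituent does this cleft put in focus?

In an it-cleft "It was X that/who ...", the clefted constituent X is the focus; the that/who-clause expresses the presupposed open proposition.
Here the focus is "to the architect". The backgrounded (presupposed) material includes "Marcus" and "a sculpture".

to the architect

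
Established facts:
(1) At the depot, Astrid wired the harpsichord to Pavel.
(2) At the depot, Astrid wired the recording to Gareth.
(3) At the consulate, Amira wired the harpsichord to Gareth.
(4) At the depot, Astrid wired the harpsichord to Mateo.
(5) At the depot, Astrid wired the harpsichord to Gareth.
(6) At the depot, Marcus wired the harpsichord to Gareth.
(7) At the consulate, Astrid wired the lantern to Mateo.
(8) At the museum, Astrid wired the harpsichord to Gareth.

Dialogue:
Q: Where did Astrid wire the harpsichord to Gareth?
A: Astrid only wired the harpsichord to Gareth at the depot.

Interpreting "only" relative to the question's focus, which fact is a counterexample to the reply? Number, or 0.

8

The question "Where did ...?" targets the setting, so in the reply the focus falls on "at the depot".
So "only" ranges over settings; the rest (agent = Astrid, thing = the harpsichord, recipient = Gareth) is presupposed.
Fact (8) keeps agent = Astrid, thing = the harpsichord, recipient = Gareth but has setting = at the museum; that refutes the reply.
(Fact (2) would refute a reading with focus on the thing — but that is not what the question asks.)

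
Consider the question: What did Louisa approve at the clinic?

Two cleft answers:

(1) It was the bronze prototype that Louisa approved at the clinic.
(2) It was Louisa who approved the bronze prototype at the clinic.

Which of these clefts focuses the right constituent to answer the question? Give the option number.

1

The question word "what" targets the direct object.
Option (1) clefts "the bronze prototype" — that matches what the question asks about.
Option (2) clefts "Louisa" — the subject (agent), not what was asked.
So the congruent reply is (1).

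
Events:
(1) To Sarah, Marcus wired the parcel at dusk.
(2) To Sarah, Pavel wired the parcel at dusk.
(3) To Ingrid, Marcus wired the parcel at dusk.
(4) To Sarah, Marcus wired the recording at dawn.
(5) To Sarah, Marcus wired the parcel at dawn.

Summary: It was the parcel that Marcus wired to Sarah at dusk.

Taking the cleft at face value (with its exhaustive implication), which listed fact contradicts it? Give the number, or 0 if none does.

0

The cleft puts "the parcel" in focus and presupposes the open proposition with Marcus as agent and Sarah as recipient and at dusk as setting.
The exhaustive reading says no other thing fits that background.
Every other fact differs from the presupposition on some backgrounded slot, so none challenges the exhaustivity.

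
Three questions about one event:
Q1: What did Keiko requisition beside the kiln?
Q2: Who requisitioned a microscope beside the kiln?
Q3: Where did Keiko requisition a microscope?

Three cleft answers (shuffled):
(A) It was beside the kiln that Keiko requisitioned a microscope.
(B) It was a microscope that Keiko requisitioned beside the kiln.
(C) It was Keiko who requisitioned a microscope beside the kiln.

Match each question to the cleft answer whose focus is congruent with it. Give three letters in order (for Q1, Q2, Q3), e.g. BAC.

BCA

Q1 asks about the direct object; cleft (B) focuses "a microscope", which is the direct object — so Q1 → B.
Q2 asks about the subject (agent); cleft (C) focuses "Keiko", which is the subject (agent) — so Q2 → C.
Q3 asks about the location; cleft (A) focuses "beside the kiln", which is the location — so Q3 → A.
Mapping: Q1→B, Q2→C, Q3→A.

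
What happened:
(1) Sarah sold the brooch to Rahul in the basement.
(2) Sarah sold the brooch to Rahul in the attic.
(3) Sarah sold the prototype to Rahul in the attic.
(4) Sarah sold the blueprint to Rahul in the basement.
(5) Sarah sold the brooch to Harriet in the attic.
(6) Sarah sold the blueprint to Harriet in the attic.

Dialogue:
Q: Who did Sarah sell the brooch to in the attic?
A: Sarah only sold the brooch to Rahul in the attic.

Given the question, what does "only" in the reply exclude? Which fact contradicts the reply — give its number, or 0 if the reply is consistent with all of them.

Answering "Who did ... to ...?" puts focus on the recipient — here, "Rahul".
So "only" ranges over recipients; the rest (same agent, thing, setting (Sarah / the brooch / in the attic)) is presupposed.
Fact (5) keeps same agent, thing, setting (Sarah / the brooch / in the attic) but has recipient = Harriet; that refutes the reply.
(Fact (1) would refute a reading with focus on the setting — but that is not what the question asks.)

5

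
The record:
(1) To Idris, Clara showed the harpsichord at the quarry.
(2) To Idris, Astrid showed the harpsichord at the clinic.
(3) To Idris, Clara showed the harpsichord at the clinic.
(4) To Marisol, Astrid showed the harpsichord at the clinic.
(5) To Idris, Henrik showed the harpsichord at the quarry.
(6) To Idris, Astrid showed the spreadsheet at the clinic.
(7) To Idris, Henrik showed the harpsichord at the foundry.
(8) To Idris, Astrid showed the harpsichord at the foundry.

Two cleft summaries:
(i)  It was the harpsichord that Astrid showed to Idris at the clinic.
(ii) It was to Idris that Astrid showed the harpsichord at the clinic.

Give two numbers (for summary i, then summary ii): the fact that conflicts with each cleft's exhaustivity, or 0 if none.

6, 4

(i): focus "the harpsichord". Looking for agent = Astrid, recipient = Idris, setting = at the clinic with some other thing — fact (6) has the spreadsheet there. Refuted.
(ii): focus "Idris". Looking for agent = Astrid, thing = the harpsichord, setting = at the clinic with some other recipient — fact (4) has Marisol there. Refuted.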